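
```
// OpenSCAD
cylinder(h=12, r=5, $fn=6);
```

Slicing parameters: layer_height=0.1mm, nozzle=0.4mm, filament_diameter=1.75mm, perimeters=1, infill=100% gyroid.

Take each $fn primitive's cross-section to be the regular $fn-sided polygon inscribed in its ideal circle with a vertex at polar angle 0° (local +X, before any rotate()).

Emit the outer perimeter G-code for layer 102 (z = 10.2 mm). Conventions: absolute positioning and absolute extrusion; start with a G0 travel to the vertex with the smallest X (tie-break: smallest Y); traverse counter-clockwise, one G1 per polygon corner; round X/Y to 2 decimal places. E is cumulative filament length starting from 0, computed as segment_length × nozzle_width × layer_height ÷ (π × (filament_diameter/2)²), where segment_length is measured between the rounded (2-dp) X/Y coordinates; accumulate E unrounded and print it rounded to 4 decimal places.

G0 X-5.00 Y0.00 Z10.20
G1 X-2.50 Y-4.33 E0.0831
G1 X2.50 Y-4.33 E0.1663
G1 X5.00 Y0.00 E0.2494
G1 X2.50 Y4.33 E0.3326
G1 X-2.50 Y4.33 E0.4157
G1 X-5.00 Y0.00 E0.4989

At z = 10.2 mm: the r=5 cylinder contributes a regular 6-gon of circumradius 5. The outline is a single polygon with 6 vertices. Extrusion per mm of travel: 0.4 × 0.1 / (π × 0.875²) = 0.016630. Accumulating E over each segment gives final E = 0.4989.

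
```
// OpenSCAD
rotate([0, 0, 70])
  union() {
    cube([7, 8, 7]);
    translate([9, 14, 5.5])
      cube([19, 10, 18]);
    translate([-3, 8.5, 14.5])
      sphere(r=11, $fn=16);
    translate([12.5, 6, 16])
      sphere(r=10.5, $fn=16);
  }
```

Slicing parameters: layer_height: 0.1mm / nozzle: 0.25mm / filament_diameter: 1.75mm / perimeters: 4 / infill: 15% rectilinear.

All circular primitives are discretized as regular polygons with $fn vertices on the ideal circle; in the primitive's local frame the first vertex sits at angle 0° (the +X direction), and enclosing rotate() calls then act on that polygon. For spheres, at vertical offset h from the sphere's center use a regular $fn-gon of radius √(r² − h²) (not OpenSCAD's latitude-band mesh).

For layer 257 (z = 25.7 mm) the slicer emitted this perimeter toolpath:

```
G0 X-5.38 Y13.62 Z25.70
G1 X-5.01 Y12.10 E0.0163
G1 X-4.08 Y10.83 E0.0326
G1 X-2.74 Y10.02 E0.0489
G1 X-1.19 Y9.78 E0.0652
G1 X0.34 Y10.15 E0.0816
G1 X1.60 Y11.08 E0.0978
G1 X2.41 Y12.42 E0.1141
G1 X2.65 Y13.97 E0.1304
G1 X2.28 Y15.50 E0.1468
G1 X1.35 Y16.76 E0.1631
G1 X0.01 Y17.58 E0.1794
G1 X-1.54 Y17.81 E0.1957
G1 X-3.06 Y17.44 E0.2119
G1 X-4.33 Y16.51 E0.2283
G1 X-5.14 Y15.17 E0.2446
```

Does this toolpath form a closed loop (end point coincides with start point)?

no

Start point (G0): (-5.38, 13.62). End point (last G1): the path does not return to the start — open.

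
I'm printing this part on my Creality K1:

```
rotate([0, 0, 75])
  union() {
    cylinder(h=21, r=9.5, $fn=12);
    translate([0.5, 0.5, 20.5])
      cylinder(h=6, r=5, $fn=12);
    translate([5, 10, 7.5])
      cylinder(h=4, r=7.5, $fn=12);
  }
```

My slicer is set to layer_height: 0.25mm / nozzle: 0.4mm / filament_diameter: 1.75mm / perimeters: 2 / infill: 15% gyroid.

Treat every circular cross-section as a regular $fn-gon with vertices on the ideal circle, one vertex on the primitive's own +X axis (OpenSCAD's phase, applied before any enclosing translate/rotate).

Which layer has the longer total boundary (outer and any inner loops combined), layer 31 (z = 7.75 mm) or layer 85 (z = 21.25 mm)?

Layer 31 (z = 7.75): the r=9.5 cylinder contributes a regular 12-gon of circumradius 9.5 (perimeter = 2·12·9.500·sin(180°/12) = 59.01 mm); the cylinder at (0.5, 0.5) is absent (z outside [20.5, 26.5]); the r=7.5 cylinder at (5, 10) gives a regular 12-gon of circumradius 7.5 (constant along its height) (perimeter = 2·12·7.500·sin(180°/12) = 46.59 mm); Taking the union: the regions partially overlap (shared area 45.71 mm²), so the edge portions inside another operand are dropped and the merged outline is re-measured after clipping — boundary = 77.92 mm; (whole slice rotated 75° about Z — lengths, areas and connectivity unchanged). So its perimeter = 77.92 mm. Layer 85 (z = 21.25): the cylinder is not intersected at this z (z outside [0, 21]); the r=5 cylinder at (0.5, 0.5) contributes a regular 12-gon of circumradius 5 (perimeter = 2·12·5.000·sin(180°/12) = 31.06 mm); the cylinder at (5, 10) is absent (z outside [7.5, 11.5]); Merging all regions: only the r=5 cylinder at (0.5, 0.5) is present, so the union is just that shape — boundary = 31.06 mm; (whole slice rotated 75° about Z — lengths, areas and connectivity unchanged). So its perimeter = 31.06 mm. Layer 31 is larger (77.92 vs 31.06 mm).

layer 31 (z = 7.75 mm)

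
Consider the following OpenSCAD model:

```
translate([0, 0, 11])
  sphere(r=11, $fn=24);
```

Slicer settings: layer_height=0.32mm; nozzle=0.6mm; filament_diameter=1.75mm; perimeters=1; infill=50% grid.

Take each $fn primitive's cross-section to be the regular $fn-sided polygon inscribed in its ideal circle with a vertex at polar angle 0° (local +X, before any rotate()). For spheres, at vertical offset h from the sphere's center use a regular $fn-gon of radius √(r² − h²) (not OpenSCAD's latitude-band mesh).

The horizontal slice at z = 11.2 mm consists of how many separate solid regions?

1

At z = 11.2 mm: the r=11 sphere slices to a regular 24-gon of circumradius 10.998 (√(r²−h²) with h=0.2 from center). The result has 1 disconnected region.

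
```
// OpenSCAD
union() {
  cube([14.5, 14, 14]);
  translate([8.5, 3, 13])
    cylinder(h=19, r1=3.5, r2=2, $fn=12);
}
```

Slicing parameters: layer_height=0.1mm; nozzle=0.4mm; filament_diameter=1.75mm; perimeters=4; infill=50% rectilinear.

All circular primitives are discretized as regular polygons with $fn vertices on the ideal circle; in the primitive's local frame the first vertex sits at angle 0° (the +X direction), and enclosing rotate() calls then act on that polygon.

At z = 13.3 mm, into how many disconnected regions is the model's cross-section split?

At z = 13.3 mm: the cube is present — its section is the full 14.5×14 rectangle; the cone at (8.5, 3): at t=0.016 of its height the radius interpolates to r₁+(r₂−r₁)t = 3.476, giving a regular 12-gon of that circumradius; Combining (union): the regions partially overlap (shared area 35.41 mm²), so overlapping operands fuse into one piece — 1 connected region. The result has 1 disconnected region.

1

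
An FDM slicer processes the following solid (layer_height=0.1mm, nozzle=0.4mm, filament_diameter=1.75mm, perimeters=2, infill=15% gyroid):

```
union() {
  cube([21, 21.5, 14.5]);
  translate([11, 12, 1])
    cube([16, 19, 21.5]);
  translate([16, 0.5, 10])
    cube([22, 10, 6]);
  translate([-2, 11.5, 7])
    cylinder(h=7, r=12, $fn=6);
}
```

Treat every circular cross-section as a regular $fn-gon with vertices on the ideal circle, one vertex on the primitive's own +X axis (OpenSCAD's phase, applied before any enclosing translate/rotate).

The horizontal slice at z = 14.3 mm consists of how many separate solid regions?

1

At z = 14.3 mm: the cube (footprint 21×21.5) is included at this height; the cube at (11, 12) (footprint 16×19) is included at this height; the cube at (16, 0.5) is present — its section is the full 22×10 rectangle; the cylinder at (-2, 11.5) is absent (z outside [7, 14]); Merging all regions: the regions partially overlap (shared area 145.00 mm²), so overlapping operands fuse into one piece — 1 connected region. The result has 1 disconnected region.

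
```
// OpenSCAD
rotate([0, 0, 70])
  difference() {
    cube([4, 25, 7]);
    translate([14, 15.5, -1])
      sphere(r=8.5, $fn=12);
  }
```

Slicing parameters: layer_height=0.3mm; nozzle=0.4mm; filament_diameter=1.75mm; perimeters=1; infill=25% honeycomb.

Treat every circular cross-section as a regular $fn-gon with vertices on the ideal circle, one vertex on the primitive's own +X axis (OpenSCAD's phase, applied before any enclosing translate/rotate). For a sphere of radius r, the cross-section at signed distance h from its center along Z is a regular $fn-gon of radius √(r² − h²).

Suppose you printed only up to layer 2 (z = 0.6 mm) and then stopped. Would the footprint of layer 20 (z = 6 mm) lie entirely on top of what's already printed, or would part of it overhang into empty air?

Compare the two slices. At z = 0.6: the cube (footprint 4×25) is included at this height (area 100.00 mm²); the sphere at (14, 15.5): section is a regular 12-gon, circumradius = √(r²−h²) = √(8.5²−1.6²) = 8.348 (area = (12/2)·8.348²·sin(360°/12) = 209.07 mm²); After the difference (first − rest): starting from the 4×25 cube (100.00 mm²), the r=8.5 sphere at (14, 15.5) misses the remaining region (no effect) — area = 100.00 mm²; (whole slice rotated 70° about Z — lengths, areas and connectivity unchanged). At z = 6: the cube is present — its section is the full 4×25 rectangle (area 100.00 mm²); the sphere at (14, 15.5): section is a regular 12-gon, circumradius = √(r²−h²) = √(8.5²−7²) = 4.822 (area = (12/2)·4.822²·sin(360°/12) = 69.75 mm²); Taking the first minus the rest: starting from the 4×25 cube (100.00 mm²), the r=8.5 sphere at (14, 15.5) misses the remaining region (no effect) — area = 100.00 mm²; (whole slice rotated 70° about Z — lengths, areas and connectivity unchanged). Checking containment: the cross-section at z = 6 is a subset of the cross-section at z = 0.6.

entirely on top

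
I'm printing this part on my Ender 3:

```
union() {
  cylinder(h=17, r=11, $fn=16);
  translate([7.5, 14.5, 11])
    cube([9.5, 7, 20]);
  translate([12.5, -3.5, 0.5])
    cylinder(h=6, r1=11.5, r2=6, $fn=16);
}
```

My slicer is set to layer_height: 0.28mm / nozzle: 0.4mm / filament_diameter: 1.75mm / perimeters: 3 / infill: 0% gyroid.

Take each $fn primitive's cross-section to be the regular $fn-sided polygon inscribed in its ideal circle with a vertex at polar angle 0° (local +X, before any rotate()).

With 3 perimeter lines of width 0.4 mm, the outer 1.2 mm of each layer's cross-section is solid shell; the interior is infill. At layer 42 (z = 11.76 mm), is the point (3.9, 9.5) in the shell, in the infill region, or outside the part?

shell

At z = 11.76 mm: the r=11 cylinder contributes a regular 16-gon of circumradius 11; the 9.5×7 cube at (7.5, 14.5) contributes its full rectangle; the cone at (12.5, -3.5) is not intersected at this z (z outside [0.5, 6.5]); Merging all regions: the 2 present regions are separate (no shared area or edge), so areas and boundary lengths simply add and each stays a separate island — 2 connected regions. Overall, the cross-section has 2 separate islands. The nearest boundary edge runs (0.00, 11.00)→(4.21, 10.16); distance from the point to it = 0.71 mm. (Shell/infill is judged within the island containing the point — the largest one.) The point is inside the cross-section, 0.71 mm from the nearest boundary — within the 1.2 mm shell band (3 × 0.4).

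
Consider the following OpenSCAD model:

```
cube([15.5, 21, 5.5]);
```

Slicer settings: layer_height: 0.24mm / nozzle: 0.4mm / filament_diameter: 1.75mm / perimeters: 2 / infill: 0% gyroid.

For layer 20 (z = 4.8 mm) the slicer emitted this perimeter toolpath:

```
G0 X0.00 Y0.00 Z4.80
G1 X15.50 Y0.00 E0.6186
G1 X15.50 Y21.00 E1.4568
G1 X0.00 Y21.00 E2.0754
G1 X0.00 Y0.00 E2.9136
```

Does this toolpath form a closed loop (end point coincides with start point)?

Start point (G0): (0.00, 0.00). End point (last G1): the path returns to the start — closed.

yes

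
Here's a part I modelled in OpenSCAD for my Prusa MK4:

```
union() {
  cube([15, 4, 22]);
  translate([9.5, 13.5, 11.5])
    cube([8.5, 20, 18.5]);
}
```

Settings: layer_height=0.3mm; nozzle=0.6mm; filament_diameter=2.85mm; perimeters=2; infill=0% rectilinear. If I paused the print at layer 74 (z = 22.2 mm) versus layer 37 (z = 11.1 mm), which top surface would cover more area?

layer 74 (z = 22.2 mm)

Layer 74 (z = 22.2): the cube is absent (z outside [0, 22]); the cube at (9.5, 13.5) is present — its section is the full 8.5×20 rectangle (area 170.00 mm²); Combining (union): only the 8.5×20 cube at (9.5, 13.5) is present, so the union is just that shape — area = 170.00 mm². So its area = 170.00 mm². Layer 37 (z = 11.1): the cube (footprint 15×4) is included at this height (area 60.00 mm²); the cube at (9.5, 13.5) is absent (z outside [11.5, 30]); Taking the union: only the 15×4 cube is present, so the union is just that shape — area = 60.00 mm². So its area = 60.00 mm². Layer 74 is larger (170.00 vs 60.00 mm²).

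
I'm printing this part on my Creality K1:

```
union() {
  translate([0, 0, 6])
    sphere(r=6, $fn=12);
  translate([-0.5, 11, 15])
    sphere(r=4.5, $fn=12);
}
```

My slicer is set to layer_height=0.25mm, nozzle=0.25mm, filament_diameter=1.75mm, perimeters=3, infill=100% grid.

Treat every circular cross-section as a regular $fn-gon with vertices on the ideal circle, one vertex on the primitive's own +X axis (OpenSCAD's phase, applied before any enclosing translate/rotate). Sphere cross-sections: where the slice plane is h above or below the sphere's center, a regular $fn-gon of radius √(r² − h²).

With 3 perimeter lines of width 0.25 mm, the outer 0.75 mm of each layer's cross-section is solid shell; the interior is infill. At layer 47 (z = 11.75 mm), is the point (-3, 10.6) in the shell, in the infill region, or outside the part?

shell

At z = 11.75 mm: the r=6 sphere contributes a regular 12-gon of circumradius √(6²−5.75²) = 1.714; the r=4.5 sphere at (-0.5, 11) contributes a regular 12-gon of circumradius √(4.5²−3.25²) = 3.112; Merging all regions: the 2 present regions are separate (no shared area or edge), so areas and boundary lengths simply add and each stays a separate island — 2 connected regions. Overall, the cross-section has 2 separate islands. The nearest boundary edge runs (-3.20, 9.44)→(-3.61, 11.00); distance from the point to it = 0.49 mm. (Shell/infill is judged within the island containing the point — the largest one.) The point is inside the cross-section, 0.49 mm from the nearest boundary — within the 0.75 mm shell band (3 × 0.25).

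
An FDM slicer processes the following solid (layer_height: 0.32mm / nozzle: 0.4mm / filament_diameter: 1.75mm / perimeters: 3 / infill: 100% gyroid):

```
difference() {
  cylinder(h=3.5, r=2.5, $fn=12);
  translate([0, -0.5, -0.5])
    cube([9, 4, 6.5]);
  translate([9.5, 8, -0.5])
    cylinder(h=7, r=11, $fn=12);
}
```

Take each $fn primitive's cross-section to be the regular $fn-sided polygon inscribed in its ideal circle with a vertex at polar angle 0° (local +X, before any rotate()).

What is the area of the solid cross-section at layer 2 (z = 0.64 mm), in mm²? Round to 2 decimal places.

12.85 mm²

At z = 0.64 mm: the r=2.5 cylinder contributes a regular 12-gon of circumradius 2.5 (area = (12/2)·2.500²·sin(360°/12) = 18.75 mm²); the cube at (0, -0.5) (footprint 9×4) is included at this height (area 36.00 mm²); the r=11 cylinder at (9.5, 8) gives a regular 12-gon of circumradius 11 (constant along its height) (area = (12/2)·11.000²·sin(360°/12) = 363.00 mm²); Subtracting the remaining from the first: starting from the r=2.5 cylinder (18.75 mm²), the 9×4 cube at (0, -0.5) partially overlaps it — only the 5.90 mm² overlap (of its 36.00 mm²) is removed, clipping the outline; the r=11 cylinder at (9.5, 8) partially overlaps it — only the 0.00 mm² overlap (of its 363.00 mm²) is removed, clipping the outline — area = 12.85 mm². Overall, the cross-section is a single solid region. Net area = 12.85 mm².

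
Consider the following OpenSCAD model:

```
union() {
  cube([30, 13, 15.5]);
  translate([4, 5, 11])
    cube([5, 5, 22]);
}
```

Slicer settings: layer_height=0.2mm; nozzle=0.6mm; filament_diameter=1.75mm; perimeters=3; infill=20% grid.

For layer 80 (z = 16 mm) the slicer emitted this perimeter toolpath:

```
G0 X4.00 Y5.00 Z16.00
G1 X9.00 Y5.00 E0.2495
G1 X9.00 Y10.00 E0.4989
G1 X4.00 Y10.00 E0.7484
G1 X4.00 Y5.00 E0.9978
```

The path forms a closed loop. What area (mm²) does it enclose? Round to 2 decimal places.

Apply the shoelace formula to the sequence of (X, Y) vertices; enclosed area = 25.00 mm².

25.00 mm²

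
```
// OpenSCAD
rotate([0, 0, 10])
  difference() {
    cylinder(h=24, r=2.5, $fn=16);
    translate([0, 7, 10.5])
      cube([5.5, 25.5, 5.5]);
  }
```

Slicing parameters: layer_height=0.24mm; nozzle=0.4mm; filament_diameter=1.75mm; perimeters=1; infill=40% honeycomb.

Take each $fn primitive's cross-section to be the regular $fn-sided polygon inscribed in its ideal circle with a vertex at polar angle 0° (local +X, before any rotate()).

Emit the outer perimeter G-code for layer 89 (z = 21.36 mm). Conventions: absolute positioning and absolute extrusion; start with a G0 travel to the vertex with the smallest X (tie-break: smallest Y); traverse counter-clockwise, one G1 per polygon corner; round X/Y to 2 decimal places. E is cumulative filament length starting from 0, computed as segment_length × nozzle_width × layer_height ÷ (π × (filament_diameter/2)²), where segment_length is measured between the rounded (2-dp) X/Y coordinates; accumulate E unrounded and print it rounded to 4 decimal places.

At z = 21.36 mm: the r=2.5 cylinder gives a regular 16-gon of circumradius 2.5 (constant along its height); the cube at (0, 7) does not reach this height (z outside [10.5, 16]); After the difference (first − rest): none of the subtracted shapes is present at this height, so the r=2.5 cylinder is unchanged — 1 connected region; (rotated 10° about Z; rotation is an isometry so areas/perimeters/island counts are preserved). The outline is a single polygon with 16 vertices. Extrusion per mm of travel: 0.4 × 0.24 / (π × 0.875²) = 0.039912. Accumulating E over each segment gives final E = 0.6226.

G0 X-2.46 Y-0.43 Z21.36
G1 X-2.11 Y-1.34 E0.0389
G1 X-1.43 Y-2.05 E0.0782
G1 X-0.54 Y-2.44 E0.1169
G1 X0.43 Y-2.46 E0.1557
G1 X1.34 Y-2.11 E0.1946
G1 X2.05 Y-1.43 E0.2338
G1 X2.44 Y-0.54 E0.2726
G1 X2.46 Y0.43 E0.3113
G1 X2.11 Y1.34 E0.3502
G1 X1.43 Y2.05 E0.3895
G1 X0.54 Y2.44 E0.4282
G1 X-0.43 Y2.46 E0.4670
G1 X-1.34 Y2.11 E0.5059
G1 X-2.05 Y1.43 E0.5451
G1 X-2.44 Y0.54 E0.5839
G1 X-2.46 Y-0.43 E0.6226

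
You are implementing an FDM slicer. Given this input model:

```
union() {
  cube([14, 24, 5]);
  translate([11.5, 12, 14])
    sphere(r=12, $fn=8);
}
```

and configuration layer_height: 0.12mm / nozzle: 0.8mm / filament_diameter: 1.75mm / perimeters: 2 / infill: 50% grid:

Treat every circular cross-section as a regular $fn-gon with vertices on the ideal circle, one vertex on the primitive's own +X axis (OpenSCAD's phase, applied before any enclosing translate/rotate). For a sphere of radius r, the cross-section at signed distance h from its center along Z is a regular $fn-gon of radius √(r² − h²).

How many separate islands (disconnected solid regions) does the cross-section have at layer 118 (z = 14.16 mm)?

At z = 14.16 mm: the cube is not intersected at this z (z outside [0, 5]); the r=12 sphere at (11.5, 12) slices to a regular 8-gon of circumradius 11.999 (√(r²−h²) with h=0.16 from center); Taking the union: only the r=12 sphere at (11.5, 12) is present, so the union is just that shape — 1 connected region. Overall, the cross-section is a single solid region. Island count = 1.

1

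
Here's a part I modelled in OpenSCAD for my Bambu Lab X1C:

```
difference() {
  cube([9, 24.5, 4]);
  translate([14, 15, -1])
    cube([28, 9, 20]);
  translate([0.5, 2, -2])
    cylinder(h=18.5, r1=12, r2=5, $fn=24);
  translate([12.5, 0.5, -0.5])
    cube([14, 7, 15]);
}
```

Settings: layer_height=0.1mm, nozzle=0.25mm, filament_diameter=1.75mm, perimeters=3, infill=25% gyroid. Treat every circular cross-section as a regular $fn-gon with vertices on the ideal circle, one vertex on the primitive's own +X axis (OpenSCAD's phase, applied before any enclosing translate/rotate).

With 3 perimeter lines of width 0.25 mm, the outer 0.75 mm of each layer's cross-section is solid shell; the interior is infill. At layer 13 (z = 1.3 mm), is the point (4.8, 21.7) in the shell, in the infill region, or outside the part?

infill

At z = 1.3 mm: the cube is present — its section is the full 9×24.5 rectangle; the cube at (14, 15) (footprint 28×9) is included at this height; the cone at (0.5, 2): at t=0.178 of its height the radius interpolates to r₁+(r₂−r₁)t = 10.751, giving a regular 24-gon of that circumradius; the 14×7 cube at (12.5, 0.5) contributes its full rectangle; Subtracting the remaining from the first: starting from the 9×24.5 cube, the 28×9 cube at (14, 15) misses the remaining region (no effect); the cone at (0.5, 2) partially overlaps it — only the 103.43 mm² overlap (of its 359.01 mm²) is removed, clipping the outline; the 14×7 cube at (12.5, 0.5) misses the remaining region (no effect) — 1 connected region. Overall, the cross-section is a single solid region. The nearest boundary edge runs (0.00, 24.50)→(9.00, 24.50); distance from the point to it = 2.80 mm. The point is inside the cross-section and 2.80 mm from the nearest boundary — more than the 0.75 mm shell width (3 × 0.25), so it's in the infill interior.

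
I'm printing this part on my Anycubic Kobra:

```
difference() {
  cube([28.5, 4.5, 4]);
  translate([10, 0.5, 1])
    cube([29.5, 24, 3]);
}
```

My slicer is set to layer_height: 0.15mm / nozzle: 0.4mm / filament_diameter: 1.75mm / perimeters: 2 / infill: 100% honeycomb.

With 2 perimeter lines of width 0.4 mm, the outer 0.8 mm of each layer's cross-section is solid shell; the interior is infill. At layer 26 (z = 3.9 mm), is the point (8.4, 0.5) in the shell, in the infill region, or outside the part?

shell

At z = 3.9 mm: the cube is present — its section is the full 28.5×4.5 rectangle; the cube at (10, 0.5) (footprint 29.5×24) is included at this height; Taking the first minus the rest: starting from the 28.5×4.5 cube, the 29.5×24 cube at (10, 0.5) partially overlaps it — only the 74.00 mm² overlap (of its 708.00 mm²) is removed, clipping the outline — 1 connected region. Overall, the cross-section is a single solid region. The nearest boundary edge runs (28.50, 0.00)→(0.00, 0.00); distance from the point to it = 0.50 mm. The point is inside the cross-section, 0.50 mm from the nearest boundary — within the 0.8 mm shell band (2 × 0.4).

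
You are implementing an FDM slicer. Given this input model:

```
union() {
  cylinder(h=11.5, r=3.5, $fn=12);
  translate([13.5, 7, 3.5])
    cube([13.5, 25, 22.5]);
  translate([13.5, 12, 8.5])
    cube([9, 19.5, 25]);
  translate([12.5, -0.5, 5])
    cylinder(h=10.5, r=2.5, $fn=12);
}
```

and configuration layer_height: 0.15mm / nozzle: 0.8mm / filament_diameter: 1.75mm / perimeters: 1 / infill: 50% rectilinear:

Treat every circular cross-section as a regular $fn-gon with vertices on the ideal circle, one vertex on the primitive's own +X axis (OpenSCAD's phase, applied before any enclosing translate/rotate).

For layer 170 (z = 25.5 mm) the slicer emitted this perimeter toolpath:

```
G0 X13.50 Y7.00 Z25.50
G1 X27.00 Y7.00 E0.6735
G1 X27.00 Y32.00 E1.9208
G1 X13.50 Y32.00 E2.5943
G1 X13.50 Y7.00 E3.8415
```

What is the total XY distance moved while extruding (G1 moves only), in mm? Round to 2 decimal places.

Sum the Euclidean lengths of each G1 segment: total = 77.00 mm.

77.00 mm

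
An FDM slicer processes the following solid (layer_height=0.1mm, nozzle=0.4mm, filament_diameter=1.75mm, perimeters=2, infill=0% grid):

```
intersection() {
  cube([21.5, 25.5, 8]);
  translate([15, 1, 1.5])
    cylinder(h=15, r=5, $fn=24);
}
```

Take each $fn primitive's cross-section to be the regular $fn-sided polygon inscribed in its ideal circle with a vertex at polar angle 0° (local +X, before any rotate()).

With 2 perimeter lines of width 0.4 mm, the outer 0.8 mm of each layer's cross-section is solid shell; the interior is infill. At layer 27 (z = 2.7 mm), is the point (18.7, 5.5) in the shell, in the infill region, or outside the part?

outside

At z = 2.7 mm: the 21.5×25.5 cube contributes its full rectangle; the r=5 cylinder at (15, 1) contributes a regular 24-gon of circumradius 5; Taking the intersection: the r=5 cylinder at (15, 1) partially overlaps the 21.5×25.5 cube; clipping to the common part keeps 48.69 mm² — 1 connected region. Overall, the cross-section is a single solid region. The nearest boundary edge runs (17.50, 5.33)→(18.54, 4.54); distance from the point to it = 0.87 mm. The point is not inside any of the regions above, so it lies outside the cross-section (0.87 mm from the nearest boundary).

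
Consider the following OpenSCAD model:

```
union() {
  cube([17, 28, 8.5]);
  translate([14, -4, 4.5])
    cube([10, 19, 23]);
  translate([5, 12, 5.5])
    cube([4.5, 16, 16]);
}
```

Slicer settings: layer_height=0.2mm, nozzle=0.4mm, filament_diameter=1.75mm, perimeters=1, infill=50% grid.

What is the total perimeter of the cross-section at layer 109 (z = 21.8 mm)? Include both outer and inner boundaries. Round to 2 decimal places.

At z = 21.8 mm: the cube is absent (z outside [0, 8.5]); the cube at (14, -4) (footprint 10×19) is included at this height (perimeter 58.00 mm); the cube at (5, 12) is not intersected at this z (z outside [5.5, 21.5]); Combining (union): only the 10×19 cube at (14, -4) is present, so the union is just that shape — boundary = 58.00 mm. Overall, the cross-section is a single solid region. Total boundary length (outer) = 58.00 mm.

58.00 mm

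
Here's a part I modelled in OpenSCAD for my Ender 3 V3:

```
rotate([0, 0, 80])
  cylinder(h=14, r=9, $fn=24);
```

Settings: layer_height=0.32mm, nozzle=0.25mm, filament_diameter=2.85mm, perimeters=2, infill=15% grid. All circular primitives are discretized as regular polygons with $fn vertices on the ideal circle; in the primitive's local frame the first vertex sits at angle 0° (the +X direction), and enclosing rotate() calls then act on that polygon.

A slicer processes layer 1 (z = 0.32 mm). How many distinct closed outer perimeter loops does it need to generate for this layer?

At z = 0.32 mm: the cylinder: section is a regular 24-gon, circumradius r=9; (whole slice rotated 80° about Z — lengths, areas and connectivity unchanged). The result has 1 disconnected region.

1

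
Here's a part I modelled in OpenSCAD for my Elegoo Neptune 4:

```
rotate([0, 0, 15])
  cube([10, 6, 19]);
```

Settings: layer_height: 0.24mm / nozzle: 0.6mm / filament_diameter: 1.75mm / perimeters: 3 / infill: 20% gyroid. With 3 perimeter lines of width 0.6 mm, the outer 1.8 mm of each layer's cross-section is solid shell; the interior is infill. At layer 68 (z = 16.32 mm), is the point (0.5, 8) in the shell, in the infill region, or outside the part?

outside

At z = 16.32 mm: the cube is present — its section is the full 10×6 rectangle; (whole slice rotated 15° about Z — lengths, areas and connectivity unchanged). Overall, the cross-section is a single solid region. Undo the 15° rotation: the query point maps to (2.554, 7.598) in the un-rotated model frame. The nearest boundary edge runs (10.00, 6.00)→(0.00, 6.00); distance from the point to it = 1.60 mm. The point is not inside any of the regions above, so it lies outside the cross-section (1.60 mm from the nearest boundary).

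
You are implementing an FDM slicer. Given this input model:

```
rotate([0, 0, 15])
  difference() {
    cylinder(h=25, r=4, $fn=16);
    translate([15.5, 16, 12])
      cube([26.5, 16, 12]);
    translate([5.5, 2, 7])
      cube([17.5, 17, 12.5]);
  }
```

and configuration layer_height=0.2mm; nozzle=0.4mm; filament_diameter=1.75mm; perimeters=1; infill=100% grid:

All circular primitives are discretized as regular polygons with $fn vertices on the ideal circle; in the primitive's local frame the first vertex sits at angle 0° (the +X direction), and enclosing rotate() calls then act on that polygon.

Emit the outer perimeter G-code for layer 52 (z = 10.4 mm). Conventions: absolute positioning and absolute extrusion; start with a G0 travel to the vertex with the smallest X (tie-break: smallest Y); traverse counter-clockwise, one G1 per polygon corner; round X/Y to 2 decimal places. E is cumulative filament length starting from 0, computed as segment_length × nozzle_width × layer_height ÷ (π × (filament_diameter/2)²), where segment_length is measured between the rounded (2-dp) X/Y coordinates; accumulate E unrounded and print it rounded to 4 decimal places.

G0 X-3.97 Y0.52 Z10.40
G1 X-3.86 Y-1.04 E0.0520
G1 X-3.17 Y-2.44 E0.1039
G1 X-2.00 Y-3.46 E0.1556
G1 X-0.52 Y-3.97 E0.2076
G1 X1.04 Y-3.86 E0.2596
G1 X2.44 Y-3.17 E0.3115
G1 X3.46 Y-2.00 E0.3632
G1 X3.97 Y-0.52 E0.4152
G1 X3.86 Y1.04 E0.4673
G1 X3.17 Y2.44 E0.5192
G1 X2.00 Y3.46 E0.5708
G1 X0.52 Y3.97 E0.6229
G1 X-1.04 Y3.86 E0.6749
G1 X-2.44 Y3.17 E0.7268
G1 X-3.46 Y2.00 E0.7784
G1 X-3.97 Y0.52 E0.8305

At z = 10.4 mm: the cylinder: section is a regular 16-gon, circumradius r=4; the cube at (15.5, 16) is not intersected at this z (z outside [12, 24]); the cube at (5.5, 2) is present — its section is the full 17.5×17 rectangle; Taking the first minus the rest: starting from the r=4 cylinder, the 17.5×17 cube at (5.5, 2) misses the remaining region (no effect) — 1 connected region; (whole slice rotated 15° about Z — lengths, areas and connectivity unchanged). The outline is a single polygon with 16 vertices. Extrusion per mm of travel: 0.4 × 0.2 / (π × 0.875²) = 0.033260. Accumulating E over each segment gives final E = 0.8305.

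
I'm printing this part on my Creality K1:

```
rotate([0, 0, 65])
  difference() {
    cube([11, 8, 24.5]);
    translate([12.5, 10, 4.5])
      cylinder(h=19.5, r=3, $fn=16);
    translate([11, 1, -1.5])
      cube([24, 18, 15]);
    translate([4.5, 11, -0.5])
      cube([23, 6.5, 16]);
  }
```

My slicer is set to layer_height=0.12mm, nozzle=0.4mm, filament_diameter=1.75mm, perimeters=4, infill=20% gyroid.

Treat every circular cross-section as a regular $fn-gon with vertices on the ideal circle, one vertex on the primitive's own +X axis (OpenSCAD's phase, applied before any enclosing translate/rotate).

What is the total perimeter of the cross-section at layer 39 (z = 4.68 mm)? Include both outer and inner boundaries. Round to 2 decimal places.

37.65 mm

At z = 4.68 mm: the cube is present — its section is the full 11×8 rectangle (perimeter 38.00 mm); the r=3 cylinder at (12.5, 10) gives a regular 16-gon of circumradius 3 (constant along its height) (perimeter = 2·16·3.000·sin(180°/16) = 18.73 mm); the cube at (11, 1) is present — its section is the full 24×18 rectangle (perimeter 84.00 mm); the 23×6.5 cube at (4.5, 11) contributes its full rectangle (perimeter 59.00 mm); After the difference (first − rest): starting from the 11×8 cube, the r=3 cylinder at (12.5, 10) partially overlaps it — only the 0.21 mm² overlap (of its 27.55 mm²) is removed, clipping the outline; the 24×18 cube at (11, 1) misses the remaining region (no effect); the 23×6.5 cube at (4.5, 11) misses the remaining region (no effect) — boundary = 37.65 mm; (rotated 65° about Z; rotation is an isometry so areas/perimeters/island counts are preserved). Overall, the cross-section is a single solid region. Total boundary length (outer) = 37.65 mm.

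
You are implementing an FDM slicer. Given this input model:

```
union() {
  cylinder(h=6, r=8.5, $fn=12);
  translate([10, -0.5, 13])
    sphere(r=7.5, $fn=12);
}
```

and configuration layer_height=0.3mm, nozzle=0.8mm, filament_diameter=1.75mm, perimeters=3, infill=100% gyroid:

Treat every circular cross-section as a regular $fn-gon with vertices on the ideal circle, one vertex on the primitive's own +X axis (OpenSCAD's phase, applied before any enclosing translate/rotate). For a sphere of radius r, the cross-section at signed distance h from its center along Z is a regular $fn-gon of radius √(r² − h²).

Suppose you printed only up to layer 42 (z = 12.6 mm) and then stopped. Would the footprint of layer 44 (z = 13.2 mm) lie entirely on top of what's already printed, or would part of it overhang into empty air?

Compare the two slices. At z = 12.6: the cylinder is not intersected at this z (z outside [0, 6]); the r=7.5 sphere at (10, -0.5) contributes a regular 12-gon of circumradius √(7.5²−0.4²) = 7.489 (area = (12/2)·7.489²·sin(360°/12) = 168.27 mm²); Merging all regions: only the r=7.5 sphere at (10, -0.5) is present, so the union is just that shape — area = 168.27 mm². At z = 13.2: the cylinder does not reach this height (z outside [0, 6]); the r=7.5 sphere at (10, -0.5) contributes a regular 12-gon of circumradius √(7.5²−0.2²) = 7.497 (area = (12/2)·7.497²·sin(360°/12) = 168.63 mm²); Merging all regions: only the r=7.5 sphere at (10, -0.5) is present, so the union is just that shape — area = 168.63 mm². Checking containment: the cross-section at z = 13.2 is a subset of the cross-section at z = 12.6.

entirely on top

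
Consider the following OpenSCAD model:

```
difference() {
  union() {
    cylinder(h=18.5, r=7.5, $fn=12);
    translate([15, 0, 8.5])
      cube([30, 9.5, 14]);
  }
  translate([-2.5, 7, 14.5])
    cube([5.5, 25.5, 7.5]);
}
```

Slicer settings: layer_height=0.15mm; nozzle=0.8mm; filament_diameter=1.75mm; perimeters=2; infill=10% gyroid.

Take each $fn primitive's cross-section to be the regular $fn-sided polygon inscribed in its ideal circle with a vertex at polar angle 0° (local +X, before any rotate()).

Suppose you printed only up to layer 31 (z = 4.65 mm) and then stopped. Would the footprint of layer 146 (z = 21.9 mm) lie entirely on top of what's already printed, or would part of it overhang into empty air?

Compare the two slices. At z = 4.65: the r=7.5 cylinder gives a regular 12-gon of circumradius 7.5 (constant along its height) (area = (12/2)·7.500²·sin(360°/12) = 168.75 mm²); the cube at (15, 0) does not reach this height (z outside [8.5, 22.5]); Combining (union): only the r=7.5 cylinder is present, so the union is just that shape — area = 168.75 mm²; the cube at (-2.5, 7) is not intersected at this z (z outside [14.5, 22]); Taking the first minus the rest: none of the subtracted shapes is present at this height, so the result so far is unchanged — area = 168.75 mm². At z = 21.9: the cylinder does not reach this height (z outside [0, 18.5]); the cube at (15, 0) (footprint 30×9.5) is included at this height (area 285.00 mm²); Merging all regions: only the 30×9.5 cube at (15, 0) is present, so the union is just that shape — area = 285.00 mm²; the cube at (-2.5, 7) (footprint 5.5×25.5) is included at this height (area 140.25 mm²); Subtracting the remaining from the first: starting from that combined region (285.00 mm²), the 5.5×25.5 cube at (-2.5, 7) misses the remaining region (no effect) — area = 285.00 mm². Checking containment: at z = 21.9 the cross-section extends beyond the z = 4.65 cross-section by about 285.00 mm².

part overhangs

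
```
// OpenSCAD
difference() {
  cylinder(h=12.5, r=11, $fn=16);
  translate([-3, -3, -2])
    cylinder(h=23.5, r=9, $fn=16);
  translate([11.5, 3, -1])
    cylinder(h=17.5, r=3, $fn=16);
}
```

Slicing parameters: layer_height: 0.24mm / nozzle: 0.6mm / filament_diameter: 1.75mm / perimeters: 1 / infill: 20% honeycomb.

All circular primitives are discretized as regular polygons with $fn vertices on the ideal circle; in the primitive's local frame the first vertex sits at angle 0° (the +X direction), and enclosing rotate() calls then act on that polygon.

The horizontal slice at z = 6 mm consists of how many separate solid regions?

1

At z = 6 mm: the r=11 cylinder gives a regular 16-gon of circumradius 11 (constant along its height); the cylinder at (-3, -3): section is a regular 16-gon, circumradius r=9; the r=3 cylinder at (11.5, 3) gives a regular 16-gon of circumradius 3 (constant along its height); After the difference (first − rest): starting from the r=11 cylinder, the r=9 cylinder at (-3, -3) partially overlaps it — only the 216.68 mm² overlap (of its 247.98 mm²) is removed, clipping the outline; the r=3 cylinder at (11.5, 3) partially overlaps it — only the 7.25 mm² overlap (of its 27.55 mm²) is removed, clipping the outline — 1 connected region. The result has 1 disconnected region.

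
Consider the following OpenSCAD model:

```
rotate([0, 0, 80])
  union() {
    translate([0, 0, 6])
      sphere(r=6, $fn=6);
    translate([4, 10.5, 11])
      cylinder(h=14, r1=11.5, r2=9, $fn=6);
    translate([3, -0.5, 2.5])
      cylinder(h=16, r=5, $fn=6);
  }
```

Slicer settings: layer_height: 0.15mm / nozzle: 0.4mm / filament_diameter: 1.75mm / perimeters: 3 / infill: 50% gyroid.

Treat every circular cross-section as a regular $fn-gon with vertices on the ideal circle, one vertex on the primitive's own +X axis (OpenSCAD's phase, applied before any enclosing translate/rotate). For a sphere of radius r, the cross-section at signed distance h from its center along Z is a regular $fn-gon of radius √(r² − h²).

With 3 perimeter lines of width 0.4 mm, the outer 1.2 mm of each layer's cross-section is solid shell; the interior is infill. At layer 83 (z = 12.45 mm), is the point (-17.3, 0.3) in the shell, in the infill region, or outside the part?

shell

At z = 12.45 mm: the sphere does not reach this height (|z−center|=6.450 > r=6); the cone at (4, 10.5) (r1=11.5→r2=9) has section circumradius 11.241 here — a regular 6-gon; the r=5 cylinder at (3, -0.5) gives a regular 6-gon of circumradius 5 (constant along its height); Combining (union): the regions partially overlap (shared area 20.75 mm²), so overlapping operands fuse into one piece — 1 connected region; (whole slice rotated 80° about Z — lengths, areas and connectivity unchanged). Overall, the cross-section is a single solid region. Undo the 80° rotation: the query point maps to (-2.709, 17.089) in the un-rotated model frame. The nearest boundary edge runs (-7.24, 10.50)→(-1.62, 20.24); distance from the point to it = 0.63 mm. The point is inside the cross-section, 0.63 mm from the nearest boundary — within the 1.2 mm shell band (3 × 0.4).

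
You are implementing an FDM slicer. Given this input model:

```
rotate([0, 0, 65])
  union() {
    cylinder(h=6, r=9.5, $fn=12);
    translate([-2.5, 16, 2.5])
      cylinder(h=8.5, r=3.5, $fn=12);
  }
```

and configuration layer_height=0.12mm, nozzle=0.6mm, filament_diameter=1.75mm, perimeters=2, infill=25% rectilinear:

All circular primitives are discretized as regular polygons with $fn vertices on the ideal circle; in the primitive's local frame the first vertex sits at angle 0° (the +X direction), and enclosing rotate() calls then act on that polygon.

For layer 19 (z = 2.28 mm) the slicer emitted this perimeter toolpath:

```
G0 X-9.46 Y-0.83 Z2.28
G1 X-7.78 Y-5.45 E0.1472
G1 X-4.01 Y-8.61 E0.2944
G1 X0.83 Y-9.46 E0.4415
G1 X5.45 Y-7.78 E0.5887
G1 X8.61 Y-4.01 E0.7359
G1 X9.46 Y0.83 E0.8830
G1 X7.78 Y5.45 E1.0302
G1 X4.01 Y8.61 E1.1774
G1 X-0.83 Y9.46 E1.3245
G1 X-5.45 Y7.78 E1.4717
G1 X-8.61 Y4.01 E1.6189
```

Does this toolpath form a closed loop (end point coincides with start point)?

no

Start point (G0): (-9.46, -0.83). End point (last G1): the path does not return to the start — open.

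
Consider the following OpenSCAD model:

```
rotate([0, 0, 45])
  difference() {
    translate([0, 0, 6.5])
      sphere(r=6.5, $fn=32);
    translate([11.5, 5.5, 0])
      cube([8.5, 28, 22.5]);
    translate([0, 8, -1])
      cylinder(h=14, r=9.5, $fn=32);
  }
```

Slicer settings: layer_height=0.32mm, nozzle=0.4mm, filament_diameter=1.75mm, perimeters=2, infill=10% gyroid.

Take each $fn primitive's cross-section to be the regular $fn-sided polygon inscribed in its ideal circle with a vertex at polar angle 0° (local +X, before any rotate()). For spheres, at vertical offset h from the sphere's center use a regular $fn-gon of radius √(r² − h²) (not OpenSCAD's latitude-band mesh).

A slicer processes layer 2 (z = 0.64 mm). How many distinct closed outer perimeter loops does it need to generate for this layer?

1

At z = 0.64 mm: the sphere: section is a regular 32-gon, circumradius = √(r²−h²) = √(6.5²−5.86²) = 2.813; the 8.5×28 cube at (11.5, 5.5) contributes its full rectangle; the r=9.5 cylinder at (0, 8) contributes a regular 32-gon of circumradius 9.5; Taking the first minus the rest: starting from the r=6.5 sphere, the 8.5×28 cube at (11.5, 5.5) misses the remaining region (no effect); the r=9.5 cylinder at (0, 8) partially overlaps it — only the 19.65 mm² overlap (of its 281.71 mm²) is removed, clipping the outline — 1 connected region; (rotated 45° about Z; rotation is an isometry so areas/perimeters/island counts are preserved). The result has 1 disconnected region.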